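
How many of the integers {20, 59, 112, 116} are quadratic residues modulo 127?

(20/127) = -1 → non-residue.
(59/127) = -1 → non-residue.
(112/127) = -1 → non-residue.
(116/127) = -1 → non-residue.
Total quadratic residues among the 4: 0.

0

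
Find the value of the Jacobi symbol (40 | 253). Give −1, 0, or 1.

1

Pull out 2^3: since 253 ≡ 5 (mod 8), (2/253) = -1, so (2/253)^3 = -1.
Reciprocity: 5 ≡ 1 and 253 ≡ 1 (mod 4), so (5/253) = +(253/5).
Reduce top mod 5: now compute (3/5).
Reciprocity: 3 ≡ 3 and 5 ≡ 1 (mod 4), so (3/5) = +(5/3).
Reduce top mod 3: now compute (2/3).
Pull out 2: since 3 ≡ 3 (mod 8), (2/3) = -1.
Reached (1/3) = 1. Collecting the sign flips along the way, the symbol is +1.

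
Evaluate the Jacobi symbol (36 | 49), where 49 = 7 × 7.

1

Pull out 2^2: since 49 ≡ 1 (mod 8), (2/49) = +1, so (2/49)^2 = +1.
Reciprocity: 9 ≡ 1 and 49 ≡ 1 (mod 4), so (9/49) = +(49/9).
Reduce top mod 9: now compute (4/9).
Pull out 2^2: since 9 ≡ 1 (mod 8), (2/9) = +1, so (2/9)^2 = +1.
Reached (1/9) = 1. Collecting the sign flips along the way, the symbol is +1.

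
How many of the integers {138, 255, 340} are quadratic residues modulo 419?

(138/419) = -1 → non-residue.
(255/419) = -1 → non-residue.
(340/419) = -1 → non-residue.
Total quadratic residues among the 3: 0.

0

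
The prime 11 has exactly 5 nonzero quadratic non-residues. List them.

Square k = 1,…,5 (k and 11−k give the same square):
1²=1, 2²=4, 3²=9, 4²≡5, 5²≡3 (mod 11).
The residues are {1, 3, 4, 5, 9}; the non-residues are the remaining 5 nonzero classes.

2 6 7 8 10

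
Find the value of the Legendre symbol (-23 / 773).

First reduce: -23 ≡ 750 (mod 773).
Pull out 2: since 773 ≡ 5 (mod 8), (2/773) = -1.
Reciprocity: 375 ≡ 3 and 773 ≡ 1 (mod 4), so (375/773) = +(773/375).
Reduce top mod 375: now compute (23/375).
Reciprocity: 23 ≡ 3 and 375 ≡ 3 (mod 4), so (23/375) = −(375/23).
Reduce top mod 23: now compute (7/23).
Reciprocity: 7 ≡ 3 and 23 ≡ 3 (mod 4), so (7/23) = −(23/7).
Reduce top mod 7: now compute (2/7).
Pull out 2: since 7 ≡ 7 (mod 8), (2/7) = +1.
Reached (1/7) = 1. Collecting the sign flips along the way, the symbol is -1.

-1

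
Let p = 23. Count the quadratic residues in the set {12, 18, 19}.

2

(12/23) = +1 → QR.
(18/23) = +1 → QR.
(19/23) = -1 → non-residue.
Total quadratic residues among the 3: 2.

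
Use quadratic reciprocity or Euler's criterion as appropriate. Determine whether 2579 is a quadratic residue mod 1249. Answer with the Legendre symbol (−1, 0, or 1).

1

First reduce: 2579 ≡ 81 (mod 1249).
Reciprocity: 81 ≡ 1 and 1249 ≡ 1 (mod 4), so (81/1249) = +(1249/81).
Reduce top mod 81: now compute (34/81).
Pull out 2: since 81 ≡ 1 (mod 8), (2/81) = +1.
Reciprocity: 17 ≡ 1 and 81 ≡ 1 (mod 4), so (17/81) = +(81/17).
Reduce top mod 17: now compute (13/17).
Reciprocity: 13 ≡ 1 and 17 ≡ 1 (mod 4), so (13/17) = +(17/13).
Reduce top mod 13: now compute (4/13).
Pull out 2^2: since 13 ≡ 5 (mod 8), (2/13) = -1, so (2/13)^2 = +1.
Reached (1/13) = 1. Collecting the sign flips along the way, the symbol is +1.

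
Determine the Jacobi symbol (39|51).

Reciprocity: 39 ≡ 3 and 51 ≡ 3 (mod 4), so (39/51) = −(51/39).
Reduce top mod 39: now compute (12/39).
Pull out 2^2: since 39 ≡ 7 (mod 8), (2/39) = +1, so (2/39)^2 = +1.
Reciprocity: 3 ≡ 3 and 39 ≡ 3 (mod 4), so (3/39) = −(39/3).
Reduce top mod 3: now compute (0/3).
Top reduces to 0: gcd > 1, so the symbol is 0.

0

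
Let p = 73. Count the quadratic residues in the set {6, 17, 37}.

(6/73) = +1 → QR.
(17/73) = -1 → non-residue.
(37/73) = +1 → QR.
Total quadratic residues among the 3: 2.

2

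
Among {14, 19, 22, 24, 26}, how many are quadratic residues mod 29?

(14/29) = -1 → non-residue.
(19/29) = -1 → non-residue.
(22/29) = +1 → QR.
(24/29) = +1 → QR.
(26/29) = -1 → non-residue.
Total quadratic residues among the 5: 2.

2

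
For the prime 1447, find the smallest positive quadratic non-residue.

3

(2/1447) = +1, so 2 is a residue.
(3/1447) = −1, so 3 is the smallest positive non-residue mod 1447.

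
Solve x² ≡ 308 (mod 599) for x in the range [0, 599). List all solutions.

52, 547

Since 599 ≡ 3 (mod 4), a square root of 308 is 308^((599+1)/4) = 308^150 mod 599.
Repeated squaring: 308^2≡222, 308^4≡166, 308^8≡2, 308^16≡4, 308^32≡16, 308^64≡256, 308^128≡245 (mod 599).
308^150 = 308^(128+16+4+2) ≡ 52 (mod 599).
Check: 52² = 2704 ≡ 308 (mod 599). The two roots are 52 and 547.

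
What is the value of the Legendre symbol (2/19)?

-1

Euler's criterion: (2/19) ≡ 2^9 (mod 19).
2^2 ≡ 4 (mod 19)
2^4 ≡ 16 (mod 19)
2^8 ≡ 9 (mod 19)
2^9 = 2^(8+1) ≡ 18 (mod 19).
Result is 18 ≡ −1, so (2/19) = −1.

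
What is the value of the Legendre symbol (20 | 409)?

1

Pull out 2^2: since 409 ≡ 1 (mod 8), (2/409) = +1, so (2/409)^2 = +1.
Reciprocity: 5 ≡ 1 and 409 ≡ 1 (mod 4), so (5/409) = +(409/5).
Reduce top mod 5: now compute (4/5).
Pull out 2^2: since 5 ≡ 5 (mod 8), (2/5) = -1, so (2/5)^2 = +1.
Reached (1/5) = 1. Collecting the sign flips along the way, the symbol is +1.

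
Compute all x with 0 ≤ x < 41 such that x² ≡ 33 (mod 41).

41 ≡ 1 (mod 4), so we find a root by search.
Trying successive values, 19² = 361 ≡ 33 (mod 41). The other root is 41 − 19 = 22.

19, 22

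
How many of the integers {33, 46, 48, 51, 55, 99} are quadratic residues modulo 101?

(33/101) = +1 → QR.
(46/101) = -1 → non-residue.
(48/101) = -1 → non-residue.
(51/101) = -1 → non-residue.
(55/101) = -1 → non-residue.
(99/101) = -1 → non-residue.
Total quadratic residues among the 6: 1.

1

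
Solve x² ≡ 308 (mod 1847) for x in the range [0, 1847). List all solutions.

Since 1847 ≡ 3 (mod 4), a square root of 308 is 308^((1847+1)/4) = 308^462 mod 1847.
Repeated squaring: 308^2≡667, 308^4≡1609, 308^8≡1234, 308^16≡828, 308^32≡347, 308^64≡354, 308^128≡1567, 308^256≡826 (mod 1847).
308^462 = 308^(256+128+64+8+4+2) ≡ 864 (mod 1847).
Check: 864² = 746496 ≡ 308 (mod 1847). The two roots are 864 and 983.

864, 983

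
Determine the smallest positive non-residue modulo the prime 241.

7

(2/241) = +1, so 2 is a residue.
(3/241) = +1, so 3 is a residue.
(4/241) = +1, so 4 is a residue.
(5/241) = +1, so 5 is a residue.
(6/241) = +1, so 6 is a residue.
(7/241) = −1, so 7 is the smallest positive non-residue mod 241.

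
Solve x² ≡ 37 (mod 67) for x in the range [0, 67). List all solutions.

Since 67 ≡ 3 (mod 4), a square root of 37 is 37^((67+1)/4) = 37^17 mod 67.
Repeated squaring: 37^2≡29, 37^4≡37, 37^8≡29, 37^16≡37 (mod 67).
37^17 = 37^(16+1) ≡ 29 (mod 67).
Check: 29² = 841 ≡ 37 (mod 67). The two roots are 29 and 38.

29, 38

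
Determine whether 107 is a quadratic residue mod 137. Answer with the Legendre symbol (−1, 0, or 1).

Reciprocity: 107 ≡ 3 and 137 ≡ 1 (mod 4), so (107/137) = +(137/107).
Reduce top mod 107: now compute (30/107).
Pull out 2: since 107 ≡ 3 (mod 8), (2/107) = -1.
Reciprocity: 15 ≡ 3 and 107 ≡ 3 (mod 4), so (15/107) = −(107/15).
Reduce top mod 15: now compute (2/15).
Pull out 2: since 15 ≡ 7 (mod 8), (2/15) = +1.
Reached (1/15) = 1. Collecting the sign flips along the way, the symbol is +1.

1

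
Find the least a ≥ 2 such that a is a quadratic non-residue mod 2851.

(2/2851) = −1, so 2 is the smallest positive non-residue mod 2851.

2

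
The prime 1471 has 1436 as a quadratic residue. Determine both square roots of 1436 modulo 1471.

Since 1471 ≡ 3 (mod 4), a square root of 1436 is 1436^((1471+1)/4) = 1436^368 mod 1471.
Repeated squaring: 1436^2≡1225, 1436^4≡205, 1436^8≡837, 1436^16≡373, 1436^32≡855, 1436^64≡1409, 1436^128≡902, 1436^256≡141 (mod 1471).
1436^368 = 1436^(256+64+32+16) ≡ 479 (mod 1471).
Check: 479² = 229441 ≡ 1436 (mod 1471). The two roots are 479 and 992.

479, 992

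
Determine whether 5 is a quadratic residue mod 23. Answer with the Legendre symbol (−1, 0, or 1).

-1

Reciprocity: 5 ≡ 1 and 23 ≡ 3 (mod 4), so (5/23) = +(23/5).
Reduce top mod 5: now compute (3/5).
Reciprocity: 3 ≡ 3 and 5 ≡ 1 (mod 4), so (3/5) = +(5/3).
Reduce top mod 3: now compute (2/3).
Pull out 2: since 3 ≡ 3 (mod 8), (2/3) = -1.
Reached (1/3) = 1. Collecting the sign flips along the way, the symbol is -1.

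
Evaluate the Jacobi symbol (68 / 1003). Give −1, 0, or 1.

0

Pull out 2^2: since 1003 ≡ 3 (mod 8), (2/1003) = -1, so (2/1003)^2 = +1.
Reciprocity: 17 ≡ 1 and 1003 ≡ 3 (mod 4), so (17/1003) = +(1003/17).
Reduce top mod 17: now compute (0/17).
Top reduces to 0: gcd > 1, so the symbol is 0.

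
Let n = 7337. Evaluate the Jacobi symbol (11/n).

Reciprocity: 11 ≡ 3 and 7337 ≡ 1 (mod 4), so (11/7337) = +(7337/11).
Reduce top mod 11: now compute (0/11).
Top reduces to 0: gcd > 1, so the symbol is 0.

0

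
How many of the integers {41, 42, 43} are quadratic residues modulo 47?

(41/47) = -1 → non-residue.
(42/47) = +1 → QR.
(43/47) = -1 → non-residue.
Total quadratic residues among the 3: 1.

1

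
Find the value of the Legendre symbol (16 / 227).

Euler's criterion: (16/227) ≡ 16^113 (mod 227).
16^2 ≡ 29 (mod 227)
16^4 ≡ 160 (mod 227)
16^8 ≡ 176 (mod 227)
16^16 ≡ 104 (mod 227)
16^32 ≡ 147 (mod 227)
16^64 ≡ 44 (mod 227)
16^113 = 16^(64+32+16+1) ≡ 1 (mod 227).
Result is 1, so (16/227) = 1.

1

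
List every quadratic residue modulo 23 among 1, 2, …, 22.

Square k = 1,…,11 (k and 23−k give the same square):
1²=1, 2²=4, 3²=9, 4²=16, 5²≡2, 6²≡13, 7²≡3, 8²≡18, 9²≡12, 10²≡8, 11²≡6 (mod 23).
So the quadratic residues mod 23 are {1, 2, 3, 4, 6, 8, 9, 12, 13, 16, 18}.

1, 2, 3, 4, 6, 8, 9, 12, 13, 16, 18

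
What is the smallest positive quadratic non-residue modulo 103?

(2/103) = +1, so 2 is a residue.
(3/103) = −1, so 3 is the smallest positive non-residue mod 103.

3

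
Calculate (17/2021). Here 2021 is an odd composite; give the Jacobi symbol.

1

Reciprocity: 17 ≡ 1 and 2021 ≡ 1 (mod 4), so (17/2021) = +(2021/17).
Reduce top mod 17: now compute (15/17).
Reciprocity: 15 ≡ 3 and 17 ≡ 1 (mod 4), so (15/17) = +(17/15).
Reduce top mod 15: now compute (2/15).
Pull out 2: since 15 ≡ 7 (mod 8), (2/15) = +1.
Reached (1/15) = 1. Collecting the sign flips along the way, the symbol is +1.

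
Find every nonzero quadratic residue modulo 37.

1, 3, 4, 7, 9, 10, 11, 12, 16, 21, 25, 26, 27, 28, 30, 33, 34, 36

Square k = 1,…,18 (k and 37−k give the same square):
1²=1, 2²=4, 3²=9, 4²=16, 5²=25, 6²=36, 7²≡12, 8²≡27, 9²≡7, 10²≡26, 11²≡10, 12²≡33, 13²≡21, 14²≡11, 15²≡3, 16²≡34, 17²≡30, 18²≡28 (mod 37).
So the quadratic residues mod 37 are {1, 3, 4, 7, 9, 10, 11, 12, 16, 21, 25, 26, 27, 28, 30, 33, 34, 36}.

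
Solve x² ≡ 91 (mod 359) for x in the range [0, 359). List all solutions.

Since 359 ≡ 3 (mod 4), a square root of 91 is 91^((359+1)/4) = 91^90 mod 359.
Repeated squaring: 91^2≡24, 91^4≡217, 91^8≡60, 91^16≡10, 91^32≡100, 91^64≡307 (mod 359).
91^90 = 91^(64+16+8+2) ≡ 74 (mod 359).
Check: 74² = 5476 ≡ 91 (mod 359). The two roots are 74 and 285.

74, 285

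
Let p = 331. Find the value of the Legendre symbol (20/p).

1

Pull out 2^2: since 331 ≡ 3 (mod 8), (2/331) = -1, so (2/331)^2 = +1.
Reciprocity: 5 ≡ 1 and 331 ≡ 3 (mod 4), so (5/331) = +(331/5).
Reduce top mod 5: now compute (1/5).
Reached (1/5) = 1. Collecting the sign flips along the way, the symbol is +1.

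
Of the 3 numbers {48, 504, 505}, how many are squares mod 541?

2

(48/541) = +1 → QR.
(504/541) = -1 → non-residue.
(505/541) = +1 → QR.
Total quadratic residues among the 3: 2.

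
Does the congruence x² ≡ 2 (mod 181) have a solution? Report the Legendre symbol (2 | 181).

Pull out 2: since 181 ≡ 5 (mod 8), (2/181) = -1.
Reached (1/181) = 1. Collecting the sign flips along the way, the symbol is -1.

-1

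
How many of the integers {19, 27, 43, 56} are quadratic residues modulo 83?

1

(19/83) = -1 → non-residue.
(27/83) = +1 → QR.
(43/83) = -1 → non-residue.
(56/83) = -1 → non-residue.
Total quadratic residues among the 4: 1.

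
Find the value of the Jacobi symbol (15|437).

1

Reciprocity: 15 ≡ 3 and 437 ≡ 1 (mod 4), so (15/437) = +(437/15).
Reduce top mod 15: now compute (2/15).
Pull out 2: since 15 ≡ 7 (mod 8), (2/15) = +1.
Reached (1/15) = 1. Collecting the sign flips along the way, the symbol is +1.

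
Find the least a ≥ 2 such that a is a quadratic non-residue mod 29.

2

(2/29) = −1, so 2 is the smallest positive non-residue mod 29.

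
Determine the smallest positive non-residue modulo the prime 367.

(2/367) = +1, so 2 is a residue.
(3/367) = −1, so 3 is the smallest positive non-residue mod 367.

3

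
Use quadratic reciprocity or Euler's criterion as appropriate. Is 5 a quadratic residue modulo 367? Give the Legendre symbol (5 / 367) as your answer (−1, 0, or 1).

Euler's criterion: (5/367) ≡ 5^183 (mod 367).
5^2 ≡ 25 (mod 367)
5^4 ≡ 258 (mod 367)
5^8 ≡ 137 (mod 367)
5^16 ≡ 52 (mod 367)
5^32 ≡ 135 (mod 367)
5^64 ≡ 242 (mod 367)
5^128 ≡ 211 (mod 367)
5^183 = 5^(128+32+16+4+2+1) ≡ 366 (mod 367).
Result is 366 ≡ −1, so (5/367) = −1.

-1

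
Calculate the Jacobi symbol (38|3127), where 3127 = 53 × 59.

-1

Pull out 2: since 3127 ≡ 7 (mod 8), (2/3127) = +1.
Reciprocity: 19 ≡ 3 and 3127 ≡ 3 (mod 4), so (19/3127) = −(3127/19).
Reduce top mod 19: now compute (11/19).
Reciprocity: 11 ≡ 3 and 19 ≡ 3 (mod 4), so (11/19) = −(19/11).
Reduce top mod 11: now compute (8/11).
Pull out 2^3: since 11 ≡ 3 (mod 8), (2/11) = -1, so (2/11)^3 = -1.
Reached (1/11) = 1. Collecting the sign flips along the way, the symbol is -1.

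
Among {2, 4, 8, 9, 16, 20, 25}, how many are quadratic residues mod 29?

(2/29) = -1 → non-residue.
(4/29) = +1 → QR.
(8/29) = -1 → non-residue.
(9/29) = +1 → QR.
(16/29) = +1 → QR.
(20/29) = +1 → QR.
(25/29) = +1 → QR.
Total quadratic residues among the 7: 5.

5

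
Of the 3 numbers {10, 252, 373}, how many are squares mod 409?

(10/409) = +1 → QR.
(252/409) = -1 → non-residue.
(373/409) = +1 → QR.
Total quadratic residues among the 3: 2.

2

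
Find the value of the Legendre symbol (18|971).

-1

Pull out 2: since 971 ≡ 3 (mod 8), (2/971) = -1.
Reciprocity: 9 ≡ 1 and 971 ≡ 3 (mod 4), so (9/971) = +(971/9).
Reduce top mod 9: now compute (8/9).
Pull out 2^3: since 9 ≡ 1 (mod 8), (2/9) = +1, so (2/9)^3 = +1.
Reached (1/9) = 1. Collecting the sign flips along the way, the symbol is -1.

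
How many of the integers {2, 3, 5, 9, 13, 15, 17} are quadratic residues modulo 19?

3

(2/19) = -1 → non-residue.
(3/19) = -1 → non-residue.
(5/19) = +1 → QR.
(9/19) = +1 → QR.
(13/19) = -1 → non-residue.
(15/19) = -1 → non-residue.
(17/19) = +1 → QR.
Total quadratic residues among the 7: 3.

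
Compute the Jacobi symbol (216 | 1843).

Pull out 2^3: since 1843 ≡ 3 (mod 8), (2/1843) = -1, so (2/1843)^3 = -1.
Reciprocity: 27 ≡ 3 and 1843 ≡ 3 (mod 4), so (27/1843) = −(1843/27).
Reduce top mod 27: now compute (7/27).
Reciprocity: 7 ≡ 3 and 27 ≡ 3 (mod 4), so (7/27) = −(27/7).
Reduce top mod 7: now compute (6/7).
Pull out 2: since 7 ≡ 7 (mod 8), (2/7) = +1.
Reciprocity: 3 ≡ 3 and 7 ≡ 3 (mod 4), so (3/7) = −(7/3).
Reduce top mod 3: now compute (1/3).
Reached (1/3) = 1. Collecting the sign flips along the way, the symbol is +1.

1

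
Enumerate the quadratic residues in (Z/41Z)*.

Square k = 1,…,20 (k and 41−k give the same square):
1²=1, 2²=4, 3²=9, 4²=16, 5²=25, 6²=36, 7²≡8, 8²≡23, 9²≡40, 10²≡18, 11²≡39, 12²≡21, 13²≡5, 14²≡32, 15²≡20, 16²≡10, 17²≡2, 18²≡37, 19²≡33, 20²≡31 (mod 41).
So the quadratic residues mod 41 are {1, 2, 4, 5, 8, 9, 10, 16, 18, 20, 21, 23, 25, 31, 32, 33, 36, 37, 39, 40}.

1 2 4 5 8 9 10 16 18 20 21 23 25 31 32 33 36 37 39 40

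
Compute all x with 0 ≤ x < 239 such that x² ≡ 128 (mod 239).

Since 239 ≡ 3 (mod 4), a square root of 128 is 128^((239+1)/4) = 128^60 mod 239.
Repeated squaring: 128^2≡132, 128^4≡216, 128^8≡51, 128^16≡211, 128^32≡67 (mod 239).
128^60 = 128^(32+16+8+4) ≡ 75 (mod 239).
Check: 75² = 5625 ≡ 128 (mod 239). The two roots are 75 and 164.

75, 164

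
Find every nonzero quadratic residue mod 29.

1 4 5 6 7 9 13 16 20 22 23 24 25 28

Square k = 1,…,14 (k and 29−k give the same square):
1²=1, 2²=4, 3²=9, 4²=16, 5²=25, 6²≡7, 7²≡20, 8²≡6, 9²≡23, 10²≡13, 11²≡5, 12²≡28, 13²≡24, 14²≡22 (mod 29).
So the quadratic residues mod 29 are {1, 4, 5, 6, 7, 9, 13, 16, 20, 22, 23, 24, 25, 28}.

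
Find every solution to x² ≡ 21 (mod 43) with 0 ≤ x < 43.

Since 43 ≡ 3 (mod 4), a square root of 21 is 21^((43+1)/4) = 21^11 mod 43.
Repeated squaring: 21^2≡11, 21^4≡35, 21^8≡21 (mod 43).
21^11 = 21^(8+2+1) ≡ 35 (mod 43).
Check: 35² = 1225 ≡ 21 (mod 43). The two roots are 8 and 35.

8, 35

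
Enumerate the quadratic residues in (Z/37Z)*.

1,3,4,7,9,10,11,12,16,21,25,26,27,28,30,33,34,36

Square k = 1,…,18 (k and 37−k give the same square):
1²=1, 2²=4, 3²=9, 4²=16, 5²=25, 6²=36, 7²≡12, 8²≡27, 9²≡7, 10²≡26, 11²≡10, 12²≡33, 13²≡21, 14²≡11, 15²≡3, 16²≡34, 17²≡30, 18²≡28 (mod 37).
So the quadratic residues mod 37 are {1, 3, 4, 7, 9, 10, 11, 12, 16, 21, 25, 26, 27, 28, 30, 33, 34, 36}.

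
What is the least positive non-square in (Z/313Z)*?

(2/313) = +1, so 2 is a residue.
(3/313) = +1, so 3 is a residue.
(4/313) = +1, so 4 is a residue.
(5/313) = −1, so 5 is the smallest positive non-residue mod 313.

5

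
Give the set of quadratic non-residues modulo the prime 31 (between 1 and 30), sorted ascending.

Square k = 1,…,15 (k and 31−k give the same square):
1²=1, 2²=4, 3²=9, 4²=16, 5²=25, 6²≡5, 7²≡18, 8²≡2, 9²≡19, 10²≡7, 11²≡28, 12²≡20, 13²≡14, 14²≡10, 15²≡8 (mod 31).
The residues are {1, 2, 4, 5, 7, 8, 9, 10, 14, 16, 18, 19, 20, 25, 28}; the non-residues are the remaining 15 nonzero classes.

3, 6, 11, 12, 13, 15, 17, 21, 22, 23, 24, 26, 27, 29, 30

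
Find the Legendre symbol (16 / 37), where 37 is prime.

Pull out 2^4: since 37 ≡ 5 (mod 8), (2/37) = -1, so (2/37)^4 = +1.
Reached (1/37) = 1. Collecting the sign flips along the way, the symbol is +1.

1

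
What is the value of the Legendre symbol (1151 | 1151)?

0

First reduce: 1151 ≡ 0 (mod 1151).
Top reduces to 0: gcd > 1, so the symbol is 0.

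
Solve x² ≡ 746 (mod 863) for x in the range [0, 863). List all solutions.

Since 863 ≡ 3 (mod 4), a square root of 746 is 746^((863+1)/4) = 746^216 mod 863.
Repeated squaring: 746^2≡744, 746^4≡353, 746^8≡337, 746^16≡516, 746^32≡452, 746^64≡636, 746^128≡612 (mod 863).
746^216 = 746^(128+64+16+8) ≡ 384 (mod 863).
Check: 384² = 147456 ≡ 746 (mod 863). The two roots are 384 and 479.

384, 479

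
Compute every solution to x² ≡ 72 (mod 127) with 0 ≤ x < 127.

31, 96

Since 127 ≡ 3 (mod 4), a square root of 72 is 72^((127+1)/4) = 72^32 mod 127.
Repeated squaring: 72^2≡104, 72^4≡21, 72^8≡60, 72^16≡44, 72^32≡31 (mod 127).
72^32 = 72^(32) ≡ 31 (mod 127).
Check: 31² = 961 ≡ 72 (mod 127). The two roots are 31 and 96.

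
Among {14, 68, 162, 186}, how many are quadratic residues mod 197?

0

(14/197) = -1 → non-residue.
(68/197) = -1 → non-residue.
(162/197) = -1 → non-residue.
(186/197) = -1 → non-residue.
Total quadratic residues among the 4: 0.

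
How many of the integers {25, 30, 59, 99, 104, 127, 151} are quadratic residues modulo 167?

(25/167) = +1 → QR.
(30/167) = -1 → non-residue.
(59/167) = -1 → non-residue.
(99/167) = +1 → QR.
(104/167) = -1 → non-residue.
(127/167) = +1 → QR.
(151/167) = -1 → non-residue.
Total quadratic residues among the 7: 3.

3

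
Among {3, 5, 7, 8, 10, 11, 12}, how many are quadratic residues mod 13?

(3/13) = +1 → QR.
(5/13) = -1 → non-residue.
(7/13) = -1 → non-residue.
(8/13) = -1 → non-residue.
(10/13) = +1 → QR.
(11/13) = -1 → non-residue.
(12/13) = +1 → QR.
Total quadratic residues among the 7: 3.

3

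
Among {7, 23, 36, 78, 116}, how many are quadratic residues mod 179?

(7/179) = -1 → non-residue.
(23/179) = -1 → non-residue.
(36/179) = +1 → QR.
(78/179) = -1 → non-residue.
(116/179) = +1 → QR.
Total quadratic residues among the 5: 2.

2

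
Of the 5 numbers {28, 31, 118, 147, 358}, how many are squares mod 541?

4

(28/541) = +1 → QR.
(31/541) = +1 → QR.
(118/541) = +1 → QR.
(147/541) = +1 → QR.
(358/541) = -1 → non-residue.
Total quadratic residues among the 5: 4.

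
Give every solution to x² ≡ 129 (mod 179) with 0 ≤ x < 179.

Since 179 ≡ 3 (mod 4), a square root of 129 is 129^((179+1)/4) = 129^45 mod 179.
Repeated squaring: 129^2≡173, 129^4≡36, 129^8≡43, 129^16≡59, 129^32≡80 (mod 179).
129^45 = 129^(32+8+4+1) ≡ 147 (mod 179).
Check: 147² = 21609 ≡ 129 (mod 179). The two roots are 32 and 147.

32, 147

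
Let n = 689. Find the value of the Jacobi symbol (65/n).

0

Reciprocity: 65 ≡ 1 and 689 ≡ 1 (mod 4), so (65/689) = +(689/65).
Reduce top mod 65: now compute (39/65).
Reciprocity: 39 ≡ 3 and 65 ≡ 1 (mod 4), so (39/65) = +(65/39).
Reduce top mod 39: now compute (26/39).
Pull out 2: since 39 ≡ 7 (mod 8), (2/39) = +1.
Reciprocity: 13 ≡ 1 and 39 ≡ 3 (mod 4), so (13/39) = +(39/13).
Reduce top mod 13: now compute (0/13).
Top reduces to 0: gcd > 1, so the symbol is 0.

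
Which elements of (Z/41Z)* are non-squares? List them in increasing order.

Square k = 1,…,20 (k and 41−k give the same square):
1²=1, 2²=4, 3²=9, 4²=16, 5²=25, 6²=36, 7²≡8, 8²≡23, 9²≡40, 10²≡18, 11²≡39, 12²≡21, 13²≡5, 14²≡32, 15²≡20, 16²≡10, 17²≡2, 18²≡37, 19²≡33, 20²≡31 (mod 41).
The residues are {1, 2, 4, 5, 8, 9, 10, 16, 18, 20, 21, 23, 25, 31, 32, 33, 36, 37, 39, 40}; the non-residues are the remaining 20 nonzero classes.

3,6,7,11,12,13,14,15,17,19,22,24,26,27,28,29,30,34,35,38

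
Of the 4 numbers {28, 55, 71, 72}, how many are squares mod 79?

2

(28/79) = -1 → non-residue.
(55/79) = +1 → QR.
(71/79) = -1 → non-residue.
(72/79) = +1 → QR.
Total quadratic residues among the 4: 2.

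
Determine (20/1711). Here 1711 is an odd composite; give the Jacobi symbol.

Pull out 2^2: since 1711 ≡ 7 (mod 8), (2/1711) = +1, so (2/1711)^2 = +1.
Reciprocity: 5 ≡ 1 and 1711 ≡ 3 (mod 4), so (5/1711) = +(1711/5).
Reduce top mod 5: now compute (1/5).
Reached (1/5) = 1. Collecting the sign flips along the way, the symbol is +1.

1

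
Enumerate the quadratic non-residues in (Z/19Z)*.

Square k = 1,…,9 (k and 19−k give the same square):
1²=1, 2²=4, 3²=9, 4²=16, 5²≡6, 6²≡17, 7²≡11, 8²≡7, 9²≡5 (mod 19).
The residues are {1, 4, 5, 6, 7, 9, 11, 16, 17}; the non-residues are the remaining 9 nonzero classes.

2,3,8,10,12,13,14,15,18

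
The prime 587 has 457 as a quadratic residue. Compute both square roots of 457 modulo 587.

Since 587 ≡ 3 (mod 4), a square root of 457 is 457^((587+1)/4) = 457^147 mod 587.
Repeated squaring: 457^2≡464, 457^4≡454, 457^8≡79, 457^16≡371, 457^32≡283, 457^64≡257, 457^128≡305 (mod 587).
457^147 = 457^(128+16+2+1) ≡ 195 (mod 587).
Check: 195² = 38025 ≡ 457 (mod 587). The two roots are 195 and 392.

195, 392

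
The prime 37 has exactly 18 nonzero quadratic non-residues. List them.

Square k = 1,…,18 (k and 37−k give the same square):
1²=1, 2²=4, 3²=9, 4²=16, 5²=25, 6²=36, 7²≡12, 8²≡27, 9²≡7, 10²≡26, 11²≡10, 12²≡33, 13²≡21, 14²≡11, 15²≡3, 16²≡34, 17²≡30, 18²≡28 (mod 37).
The residues are {1, 3, 4, 7, 9, 10, 11, 12, 16, 21, 25, 26, 27, 28, 30, 33, 34, 36}; the non-residues are the remaining 18 nonzero classes.

2 5 6 8 13 14 15 17 18 19 20 22 23 24 29 31 32 35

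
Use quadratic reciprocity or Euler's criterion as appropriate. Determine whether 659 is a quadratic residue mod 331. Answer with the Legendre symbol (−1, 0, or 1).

1

First reduce: 659 ≡ 328 (mod 331).
Pull out 2^3: since 331 ≡ 3 (mod 8), (2/331) = -1, so (2/331)^3 = -1.
Reciprocity: 41 ≡ 1 and 331 ≡ 3 (mod 4), so (41/331) = +(331/41).
Reduce top mod 41: now compute (3/41).
Reciprocity: 3 ≡ 3 and 41 ≡ 1 (mod 4), so (3/41) = +(41/3).
Reduce top mod 3: now compute (2/3).
Pull out 2: since 3 ≡ 3 (mod 8), (2/3) = -1.
Reached (1/3) = 1. Collecting the sign flips along the way, the symbol is +1.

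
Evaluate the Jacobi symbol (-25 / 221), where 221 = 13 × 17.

First reduce: -25 ≡ 196 (mod 221).
Pull out 2^2: since 221 ≡ 5 (mod 8), (2/221) = -1, so (2/221)^2 = +1.
Reciprocity: 49 ≡ 1 and 221 ≡ 1 (mod 4), so (49/221) = +(221/49).
Reduce top mod 49: now compute (25/49).
Reciprocity: 25 ≡ 1 and 49 ≡ 1 (mod 4), so (25/49) = +(49/25).
Reduce top mod 25: now compute (24/25).
Pull out 2^3: since 25 ≡ 1 (mod 8), (2/25) = +1, so (2/25)^3 = +1.
Reciprocity: 3 ≡ 3 and 25 ≡ 1 (mod 4), so (3/25) = +(25/3).
Reduce top mod 3: now compute (1/3).
Reached (1/3) = 1. Collecting the sign flips along the way, the symbol is +1.

1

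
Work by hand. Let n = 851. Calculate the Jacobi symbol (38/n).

Pull out 2: since 851 ≡ 3 (mod 8), (2/851) = -1.
Reciprocity: 19 ≡ 3 and 851 ≡ 3 (mod 4), so (19/851) = −(851/19).
Reduce top mod 19: now compute (15/19).
Reciprocity: 15 ≡ 3 and 19 ≡ 3 (mod 4), so (15/19) = −(19/15).
Reduce top mod 15: now compute (4/15).
Pull out 2^2: since 15 ≡ 7 (mod 8), (2/15) = +1, so (2/15)^2 = +1.
Reached (1/15) = 1. Collecting the sign flips along the way, the symbol is -1.

-1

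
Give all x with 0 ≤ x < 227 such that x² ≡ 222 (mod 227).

Since 227 ≡ 3 (mod 4), a square root of 222 is 222^((227+1)/4) = 222^57 mod 227.
Repeated squaring: 222^2≡25, 222^4≡171, 222^8≡185, 222^16≡175, 222^32≡207 (mod 227).
222^57 = 222^(32+16+8+1) ≡ 26 (mod 227).
Check: 26² = 676 ≡ 222 (mod 227). The two roots are 26 and 201.

26, 201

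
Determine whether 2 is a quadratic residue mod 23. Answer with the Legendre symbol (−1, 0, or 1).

Pull out 2: since 23 ≡ 7 (mod 8), (2/23) = +1.
Reached (1/23) = 1. Collecting the sign flips along the way, the symbol is +1.

1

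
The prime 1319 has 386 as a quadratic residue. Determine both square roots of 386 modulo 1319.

Since 1319 ≡ 3 (mod 4), a square root of 386 is 386^((1319+1)/4) = 386^330 mod 1319.
Repeated squaring: 386^2≡1268, 386^4≡1282, 386^8≡50, 386^16≡1181, 386^32≡578, 386^64≡377, 386^128≡996, 386^256≡128 (mod 1319).
386^330 = 386^(256+64+8+2) ≡ 667 (mod 1319).
Check: 667² = 444889 ≡ 386 (mod 1319). The two roots are 652 and 667.

652, 667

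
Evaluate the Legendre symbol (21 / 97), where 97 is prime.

-1

Reciprocity: 21 ≡ 1 and 97 ≡ 1 (mod 4), so (21/97) = +(97/21).
Reduce top mod 21: now compute (13/21).
Reciprocity: 13 ≡ 1 and 21 ≡ 1 (mod 4), so (13/21) = +(21/13).
Reduce top mod 13: now compute (8/13).
Pull out 2^3: since 13 ≡ 5 (mod 8), (2/13) = -1, so (2/13)^3 = -1.
Reached (1/13) = 1. Collecting the sign flips along the way, the symbol is -1.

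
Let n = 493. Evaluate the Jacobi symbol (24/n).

-1

Pull out 2^3: since 493 ≡ 5 (mod 8), (2/493) = -1, so (2/493)^3 = -1.
Reciprocity: 3 ≡ 3 and 493 ≡ 1 (mod 4), so (3/493) = +(493/3).
Reduce top mod 3: now compute (1/3).
Reached (1/3) = 1. Collecting the sign flips along the way, the symbol is -1.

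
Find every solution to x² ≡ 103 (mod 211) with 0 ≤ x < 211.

37, 174

Since 211 ≡ 3 (mod 4), a square root of 103 is 103^((211+1)/4) = 103^53 mod 211.
Repeated squaring: 103^2≡59, 103^4≡105, 103^8≡53, 103^16≡66, 103^32≡136 (mod 211).
103^53 = 103^(32+16+4+1) ≡ 37 (mod 211).
Check: 37² = 1369 ≡ 103 (mod 211). The two roots are 37 and 174.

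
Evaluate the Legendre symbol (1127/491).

First reduce: 1127 ≡ 145 (mod 491).
Reciprocity: 145 ≡ 1 and 491 ≡ 3 (mod 4), so (145/491) = +(491/145).
Reduce top mod 145: now compute (56/145).
Pull out 2^3: since 145 ≡ 1 (mod 8), (2/145) = +1, so (2/145)^3 = +1.
Reciprocity: 7 ≡ 3 and 145 ≡ 1 (mod 4), so (7/145) = +(145/7).
Reduce top mod 7: now compute (5/7).
Reciprocity: 5 ≡ 1 and 7 ≡ 3 (mod 4), so (5/7) = +(7/5).
Reduce top mod 5: now compute (2/5).
Pull out 2: since 5 ≡ 5 (mod 8), (2/5) = -1.
Reached (1/5) = 1. Collecting the sign flips along the way, the symbol is -1.

-1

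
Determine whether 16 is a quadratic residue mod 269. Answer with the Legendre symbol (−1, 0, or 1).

Pull out 2^4: since 269 ≡ 5 (mod 8), (2/269) = -1, so (2/269)^4 = +1.
Reached (1/269) = 1. Collecting the sign flips along the way, the symbol is +1.

1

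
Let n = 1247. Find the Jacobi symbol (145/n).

Reciprocity: 145 ≡ 1 and 1247 ≡ 3 (mod 4), so (145/1247) = +(1247/145).
Reduce top mod 145: now compute (87/145).
Reciprocity: 87 ≡ 3 and 145 ≡ 1 (mod 4), so (87/145) = +(145/87).
Reduce top mod 87: now compute (58/87).
Pull out 2: since 87 ≡ 7 (mod 8), (2/87) = +1.
Reciprocity: 29 ≡ 1 and 87 ≡ 3 (mod 4), so (29/87) = +(87/29).
Reduce top mod 29: now compute (0/29).
Top reduces to 0: gcd > 1, so the symbol is 0.

0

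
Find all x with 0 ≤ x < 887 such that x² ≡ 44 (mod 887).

99, 788

Since 887 ≡ 3 (mod 4), a square root of 44 is 44^((887+1)/4) = 44^222 mod 887.
Repeated squaring: 44^2≡162, 44^4≡521, 44^8≡19, 44^16≡361, 44^32≡819, 44^64≡189, 44^128≡241 (mod 887).
44^222 = 44^(128+64+16+8+4+2) ≡ 99 (mod 887).
Check: 99² = 9801 ≡ 44 (mod 887). The two roots are 99 and 788.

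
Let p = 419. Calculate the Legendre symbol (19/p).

-1

Reciprocity: 19 ≡ 3 and 419 ≡ 3 (mod 4), so (19/419) = −(419/19).
Reduce top mod 19: now compute (1/19).
Reached (1/19) = 1. Collecting the sign flips along the way, the symbol is -1.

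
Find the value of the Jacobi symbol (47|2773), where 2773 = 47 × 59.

Reciprocity: 47 ≡ 3 and 2773 ≡ 1 (mod 4), so (47/2773) = +(2773/47).
Reduce top mod 47: now compute (0/47).
Top reduces to 0: gcd > 1, so the symbol is 0.

0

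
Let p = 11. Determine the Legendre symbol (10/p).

-1

Pull out 2: since 11 ≡ 3 (mod 8), (2/11) = -1.
Reciprocity: 5 ≡ 1 and 11 ≡ 3 (mod 4), so (5/11) = +(11/5).
Reduce top mod 5: now compute (1/5).
Reached (1/5) = 1. Collecting the sign flips along the way, the symbol is -1.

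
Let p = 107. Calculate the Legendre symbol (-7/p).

Euler's criterion: (-7/107) ≡ 100^53 (mod 107).
100^2 ≡ 49 (mod 107)
100^4 ≡ 47 (mod 107)
100^8 ≡ 69 (mod 107)
100^16 ≡ 53 (mod 107)
100^32 ≡ 27 (mod 107)
100^53 = 100^(32+16+4+1) ≡ 1 (mod 107).
Result is 1, so (-7/107) = 1.

1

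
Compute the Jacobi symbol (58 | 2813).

Pull out 2: since 2813 ≡ 5 (mod 8), (2/2813) = -1.
Reciprocity: 29 ≡ 1 and 2813 ≡ 1 (mod 4), so (29/2813) = +(2813/29).
Reduce top mod 29: now compute (0/29).
Top reduces to 0: gcd > 1, so the symbol is 0.

0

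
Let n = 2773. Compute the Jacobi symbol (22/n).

Pull out 2: since 2773 ≡ 5 (mod 8), (2/2773) = -1.
Reciprocity: 11 ≡ 3 and 2773 ≡ 1 (mod 4), so (11/2773) = +(2773/11).
Reduce top mod 11: now compute (1/11).
Reached (1/11) = 1. Collecting the sign flips along the way, the symbol is -1.

-1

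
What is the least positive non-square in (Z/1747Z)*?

2

(2/1747) = −1, so 2 is the smallest positive non-residue mod 1747.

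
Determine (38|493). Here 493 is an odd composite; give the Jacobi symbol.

1

Pull out 2: since 493 ≡ 5 (mod 8), (2/493) = -1.
Reciprocity: 19 ≡ 3 and 493 ≡ 1 (mod 4), so (19/493) = +(493/19).
Reduce top mod 19: now compute (18/19).
Pull out 2: since 19 ≡ 3 (mod 8), (2/19) = -1.
Reciprocity: 9 ≡ 1 and 19 ≡ 3 (mod 4), so (9/19) = +(19/9).
Reduce top mod 9: now compute (1/9).
Reached (1/9) = 1. Collecting the sign flips along the way, the symbol is +1.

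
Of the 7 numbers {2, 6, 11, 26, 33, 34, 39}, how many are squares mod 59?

(2/59) = -1 → non-residue.
(6/59) = -1 → non-residue.
(11/59) = -1 → non-residue.
(26/59) = +1 → QR.
(33/59) = -1 → non-residue.
(34/59) = -1 → non-residue.
(39/59) = -1 → non-residue.
Total quadratic residues among the 7: 1.

1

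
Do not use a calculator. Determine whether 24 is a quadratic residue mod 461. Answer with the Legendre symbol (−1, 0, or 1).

Pull out 2^3: since 461 ≡ 5 (mod 8), (2/461) = -1, so (2/461)^3 = -1.
Reciprocity: 3 ≡ 3 and 461 ≡ 1 (mod 4), so (3/461) = +(461/3).
Reduce top mod 3: now compute (2/3).
Pull out 2: since 3 ≡ 3 (mod 8), (2/3) = -1.
Reached (1/3) = 1. Collecting the sign flips along the way, the symbol is +1.

1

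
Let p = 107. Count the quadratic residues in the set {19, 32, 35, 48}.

3

(19/107) = +1 → QR.
(32/107) = -1 → non-residue.
(35/107) = +1 → QR.
(48/107) = +1 → QR.
Total quadratic residues among the 4: 3.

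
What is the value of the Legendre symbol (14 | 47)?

1

Euler's criterion: (14/47) ≡ 14^23 (mod 47).
14^2 ≡ 8 (mod 47)
14^4 ≡ 17 (mod 47)
14^8 ≡ 7 (mod 47)
14^16 ≡ 2 (mod 47)
14^23 = 14^(16+4+2+1) ≡ 1 (mod 47).
Result is 1, so (14/47) = 1.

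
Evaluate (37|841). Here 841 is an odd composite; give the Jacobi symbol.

Reciprocity: 37 ≡ 1 and 841 ≡ 1 (mod 4), so (37/841) = +(841/37).
Reduce top mod 37: now compute (27/37).
Reciprocity: 27 ≡ 3 and 37 ≡ 1 (mod 4), so (27/37) = +(37/27).
Reduce top mod 27: now compute (10/27).
Pull out 2: since 27 ≡ 3 (mod 8), (2/27) = -1.
Reciprocity: 5 ≡ 1 and 27 ≡ 3 (mod 4), so (5/27) = +(27/5).
Reduce top mod 5: now compute (2/5).
Pull out 2: since 5 ≡ 5 (mod 8), (2/5) = -1.
Reached (1/5) = 1. Collecting the sign flips along the way, the symbol is +1.

1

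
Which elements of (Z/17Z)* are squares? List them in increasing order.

Square k = 1,…,8 (k and 17−k give the same square):
1²=1, 2²=4, 3²=9, 4²=16, 5²≡8, 6²≡2, 7²≡15, 8²≡13 (mod 17).
So the quadratic residues mod 17 are {1, 2, 4, 8, 9, 13, 15, 16}.

1,2,4,8,9,13,15,16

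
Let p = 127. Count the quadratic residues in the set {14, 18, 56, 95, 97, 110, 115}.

2

(14/127) = -1 → non-residue.
(18/127) = +1 → QR.
(56/127) = -1 → non-residue.
(95/127) = -1 → non-residue.
(97/127) = -1 → non-residue.
(110/127) = -1 → non-residue.
(115/127) = +1 → QR.
Total quadratic residues among the 7: 2.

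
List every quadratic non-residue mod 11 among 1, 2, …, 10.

2 6 7 8 10

Square k = 1,…,5 (k and 11−k give the same square):
1²=1, 2²=4, 3²=9, 4²≡5, 5²≡3 (mod 11).
The residues are {1, 3, 4, 5, 9}; the non-residues are the remaining 5 nonzero classes.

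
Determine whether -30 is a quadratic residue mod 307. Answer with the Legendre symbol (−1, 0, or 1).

First reduce: -30 ≡ 277 (mod 307).
Reciprocity: 277 ≡ 1 and 307 ≡ 3 (mod 4), so (277/307) = +(307/277).
Reduce top mod 277: now compute (30/277).
Pull out 2: since 277 ≡ 5 (mod 8), (2/277) = -1.
Reciprocity: 15 ≡ 3 and 277 ≡ 1 (mod 4), so (15/277) = +(277/15).
Reduce top mod 15: now compute (7/15).
Reciprocity: 7 ≡ 3 and 15 ≡ 3 (mod 4), so (7/15) = −(15/7).
Reduce top mod 7: now compute (1/7).
Reached (1/7) = 1. Collecting the sign flips along the way, the symbol is +1.

1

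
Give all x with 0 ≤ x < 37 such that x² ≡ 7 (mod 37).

9, 28

37 ≡ 1 (mod 4), so we find a root by search.
Trying successive values, 9² = 81 ≡ 7 (mod 37). The other root is 37 − 9 = 28.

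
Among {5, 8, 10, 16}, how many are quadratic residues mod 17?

(5/17) = -1 → non-residue.
(8/17) = +1 → QR.
(10/17) = -1 → non-residue.
(16/17) = +1 → QR.
Total quadratic residues among the 4: 2.

2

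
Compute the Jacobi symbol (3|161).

Reciprocity: 3 ≡ 3 and 161 ≡ 1 (mod 4), so (3/161) = +(161/3).
Reduce top mod 3: now compute (2/3).
Pull out 2: since 3 ≡ 3 (mod 8), (2/3) = -1.
Reached (1/3) = 1. Collecting the sign flips along the way, the symbol is -1.

-1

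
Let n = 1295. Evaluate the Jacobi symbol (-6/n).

-1

First reduce: -6 ≡ 1289 (mod 1295).
Reciprocity: 1289 ≡ 1 and 1295 ≡ 3 (mod 4), so (1289/1295) = +(1295/1289).
Reduce top mod 1289: now compute (6/1289).
Pull out 2: since 1289 ≡ 1 (mod 8), (2/1289) = +1.
Reciprocity: 3 ≡ 3 and 1289 ≡ 1 (mod 4), so (3/1289) = +(1289/3).
Reduce top mod 3: now compute (2/3).
Pull out 2: since 3 ≡ 3 (mod 8), (2/3) = -1.
Reached (1/3) = 1. Collecting the sign flips along the way, the symbol is -1.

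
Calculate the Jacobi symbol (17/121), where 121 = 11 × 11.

Reciprocity: 17 ≡ 1 and 121 ≡ 1 (mod 4), so (17/121) = +(121/17).
Reduce top mod 17: now compute (2/17).
Pull out 2: since 17 ≡ 1 (mod 8), (2/17) = +1.
Reached (1/17) = 1. Collecting the sign flips along the way, the symbol is +1.

1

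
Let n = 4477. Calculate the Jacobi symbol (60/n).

Pull out 2^2: since 4477 ≡ 5 (mod 8), (2/4477) = -1, so (2/4477)^2 = +1.
Reciprocity: 15 ≡ 3 and 4477 ≡ 1 (mod 4), so (15/4477) = +(4477/15).
Reduce top mod 15: now compute (7/15).
Reciprocity: 7 ≡ 3 and 15 ≡ 3 (mod 4), so (7/15) = −(15/7).
Reduce top mod 7: now compute (1/7).
Reached (1/7) = 1. Collecting the sign flips along the way, the symbol is -1.

-1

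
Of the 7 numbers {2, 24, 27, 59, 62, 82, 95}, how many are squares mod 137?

(2/137) = +1 → QR.
(24/137) = -1 → non-residue.
(27/137) = -1 → non-residue.
(59/137) = +1 → QR.
(62/137) = -1 → non-residue.
(82/137) = -1 → non-residue.
(95/137) = -1 → non-residue.
Total quadratic residues among the 7: 2.

2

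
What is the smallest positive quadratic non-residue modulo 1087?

3

(2/1087) = +1, so 2 is a residue.
(3/1087) = −1, so 3 is the smallest positive non-residue mod 1087.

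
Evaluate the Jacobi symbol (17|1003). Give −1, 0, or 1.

0

Reciprocity: 17 ≡ 1 and 1003 ≡ 3 (mod 4), so (17/1003) = +(1003/17).
Reduce top mod 17: now compute (0/17).
Top reduces to 0: gcd > 1, so the symbol is 0.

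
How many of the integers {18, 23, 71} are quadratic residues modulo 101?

(18/101) = -1 → non-residue.
(23/101) = +1 → QR.
(71/101) = +1 → QR.
Total quadratic residues among the 3: 2.

2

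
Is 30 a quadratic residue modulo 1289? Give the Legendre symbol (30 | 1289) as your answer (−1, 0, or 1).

-1

Pull out 2: since 1289 ≡ 1 (mod 8), (2/1289) = +1.
Reciprocity: 15 ≡ 3 and 1289 ≡ 1 (mod 4), so (15/1289) = +(1289/15).
Reduce top mod 15: now compute (14/15).
Pull out 2: since 15 ≡ 7 (mod 8), (2/15) = +1.
Reciprocity: 7 ≡ 3 and 15 ≡ 3 (mod 4), so (7/15) = −(15/7).
Reduce top mod 7: now compute (1/7).
Reached (1/7) = 1. Collecting the sign flips along the way, the symbol is -1.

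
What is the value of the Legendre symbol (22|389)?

-1

Euler's criterion: (22/389) ≡ 22^194 (mod 389).
22^2 ≡ 95 (mod 389)
22^4 ≡ 78 (mod 389)
22^8 ≡ 249 (mod 389)
22^16 ≡ 150 (mod 389)
22^32 ≡ 327 (mod 389)
22^64 ≡ 343 (mod 389)
22^128 ≡ 171 (mod 389)
22^194 = 22^(128+64+2) ≡ 388 (mod 389).
Result is 388 ≡ −1, so (22/389) = −1.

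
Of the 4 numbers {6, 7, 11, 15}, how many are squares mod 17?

1

(6/17) = -1 → non-residue.
(7/17) = -1 → non-residue.
(11/17) = -1 → non-residue.
(15/17) = +1 → QR.
Total quadratic residues among the 4: 1.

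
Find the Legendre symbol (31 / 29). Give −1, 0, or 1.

-1

First reduce: 31 ≡ 2 (mod 29).
Pull out 2: since 29 ≡ 5 (mod 8), (2/29) = -1.
Reached (1/29) = 1. Collecting the sign flips along the way, the symbol is -1.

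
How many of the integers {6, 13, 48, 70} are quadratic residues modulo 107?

2

(6/107) = -1 → non-residue.
(13/107) = +1 → QR.
(48/107) = +1 → QR.
(70/107) = -1 → non-residue.
Total quadratic residues among the 4: 2.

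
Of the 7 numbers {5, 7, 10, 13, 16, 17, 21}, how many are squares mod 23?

2

(5/23) = -1 → non-residue.
(7/23) = -1 → non-residue.
(10/23) = -1 → non-residue.
(13/23) = +1 → QR.
(16/23) = +1 → QR.
(17/23) = -1 → non-residue.
(21/23) = -1 → non-residue.
Total quadratic residues among the 7: 2.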